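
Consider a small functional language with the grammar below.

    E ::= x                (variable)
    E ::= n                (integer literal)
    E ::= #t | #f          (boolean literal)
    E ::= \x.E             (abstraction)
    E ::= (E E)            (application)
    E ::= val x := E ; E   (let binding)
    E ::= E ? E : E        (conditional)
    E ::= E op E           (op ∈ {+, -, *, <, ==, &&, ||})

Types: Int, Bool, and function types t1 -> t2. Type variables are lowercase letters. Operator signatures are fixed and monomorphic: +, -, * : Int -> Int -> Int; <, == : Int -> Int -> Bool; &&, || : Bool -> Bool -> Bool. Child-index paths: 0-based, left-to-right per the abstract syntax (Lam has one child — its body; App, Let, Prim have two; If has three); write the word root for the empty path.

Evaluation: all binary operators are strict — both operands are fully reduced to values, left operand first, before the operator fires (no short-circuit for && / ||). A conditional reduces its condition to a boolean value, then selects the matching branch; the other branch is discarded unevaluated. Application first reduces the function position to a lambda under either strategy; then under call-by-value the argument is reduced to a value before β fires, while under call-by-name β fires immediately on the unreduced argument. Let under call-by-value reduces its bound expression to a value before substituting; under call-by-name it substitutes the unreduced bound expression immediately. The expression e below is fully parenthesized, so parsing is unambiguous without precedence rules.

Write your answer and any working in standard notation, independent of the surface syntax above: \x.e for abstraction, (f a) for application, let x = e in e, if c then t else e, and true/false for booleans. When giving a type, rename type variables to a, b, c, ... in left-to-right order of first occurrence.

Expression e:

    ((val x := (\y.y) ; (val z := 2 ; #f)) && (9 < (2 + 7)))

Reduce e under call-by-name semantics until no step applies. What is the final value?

Trace:
step 0: ((let x = (\y.y) in (let z = 2 in false)) && (9 < (2 + 7)))
step 1: [let@0] ((let z = 2 in false) && (9 < (2 + 7)))
step 2: [let@0] (false && (9 < (2 + 7)))
step 3: [delta@1.1] (false && (9 < 9))
step 4: [delta@1] (false && false)
step 5: [delta@root] false

Answer: false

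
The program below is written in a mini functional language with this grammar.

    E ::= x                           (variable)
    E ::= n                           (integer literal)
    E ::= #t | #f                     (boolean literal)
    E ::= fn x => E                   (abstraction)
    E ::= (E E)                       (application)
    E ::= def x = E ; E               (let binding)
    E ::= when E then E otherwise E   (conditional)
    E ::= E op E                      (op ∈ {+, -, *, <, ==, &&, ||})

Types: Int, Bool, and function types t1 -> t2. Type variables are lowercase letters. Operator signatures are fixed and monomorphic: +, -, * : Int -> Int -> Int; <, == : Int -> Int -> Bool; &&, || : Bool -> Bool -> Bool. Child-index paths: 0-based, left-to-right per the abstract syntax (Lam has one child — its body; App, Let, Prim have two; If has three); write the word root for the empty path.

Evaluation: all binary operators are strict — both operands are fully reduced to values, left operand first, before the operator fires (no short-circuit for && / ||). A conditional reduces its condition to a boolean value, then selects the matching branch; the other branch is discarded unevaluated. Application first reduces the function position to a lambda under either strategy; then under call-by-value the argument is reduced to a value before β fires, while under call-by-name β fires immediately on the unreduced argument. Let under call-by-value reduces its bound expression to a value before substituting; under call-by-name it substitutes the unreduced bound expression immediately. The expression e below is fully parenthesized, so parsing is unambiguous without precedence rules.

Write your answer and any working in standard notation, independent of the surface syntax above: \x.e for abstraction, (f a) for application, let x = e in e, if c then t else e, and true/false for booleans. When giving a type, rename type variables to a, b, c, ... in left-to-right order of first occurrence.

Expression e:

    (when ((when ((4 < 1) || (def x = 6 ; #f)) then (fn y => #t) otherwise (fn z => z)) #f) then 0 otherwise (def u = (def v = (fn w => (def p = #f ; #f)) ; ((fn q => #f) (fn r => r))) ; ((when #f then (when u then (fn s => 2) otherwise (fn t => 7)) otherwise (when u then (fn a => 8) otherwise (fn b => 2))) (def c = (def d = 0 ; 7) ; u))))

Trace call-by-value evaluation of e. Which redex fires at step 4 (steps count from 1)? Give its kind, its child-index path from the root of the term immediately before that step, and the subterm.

Working:
step 0: (if ((if ((4 < 1) || (let x = 6 in false)) then (\y.true) else (\z.z)) false) then 0 else (let u = (let v = (\w.(let p = false in false)) in ((\q.false) (\r.r))) in ((if false then (if u then (\s.2) else (\t.7)) else (if u then (\a.8) else (\b.2))) (let c = (let d = 0 in 7) in u))))
step 1: [delta@0.0.0.0] (if ((if (false || (let x = 6 in false)) then (\y.true) else (\z.z)) false) then 0 else (let u = (let v = (\w.(let p = false in false)) in ((\q.false) (\r.r))) in ((if false then (if u then (\s.2) else (\t.7)) else (if u then (\a.8) else (\b.2))) (let c = (let d = 0 in 7) in u))))
step 2: [let@0.0.0.1] (if ((if (false || false) then (\y.true) else (\z.z)) false) then 0 else (let u = (let v = (\w.(let p = false in false)) in ((\q.false) (\r.r))) in ((if false then (if u then (\s.2) else (\t.7)) else (if u then (\a.8) else (\b.2))) (let c = (let d = 0 in 7) in u))))
step 3: [delta@0.0.0] (if ((if false then (\y.true) else (\z.z)) false) then 0 else (let u = (let v = (\w.(let p = false in false)) in ((\q.false) (\r.r))) in ((if false then (if u then (\s.2) else (\t.7)) else (if u then (\a.8) else (\b.2))) (let c = (let d = 0 in 7) in u))))
step 4: [if@0.0] (if ((\z.z) false) then 0 else (let u = (let v = (\w.(let p = false in false)) in ((\q.false) (\r.r))) in ((if false then (if u then (\s.2) else (\t.7)) else (if u then (\a.8) else (\b.2))) (let c = (let d = 0 in 7) in u))))

Answer: if at 0.0 : (if false then (\y.true) else (\z.z))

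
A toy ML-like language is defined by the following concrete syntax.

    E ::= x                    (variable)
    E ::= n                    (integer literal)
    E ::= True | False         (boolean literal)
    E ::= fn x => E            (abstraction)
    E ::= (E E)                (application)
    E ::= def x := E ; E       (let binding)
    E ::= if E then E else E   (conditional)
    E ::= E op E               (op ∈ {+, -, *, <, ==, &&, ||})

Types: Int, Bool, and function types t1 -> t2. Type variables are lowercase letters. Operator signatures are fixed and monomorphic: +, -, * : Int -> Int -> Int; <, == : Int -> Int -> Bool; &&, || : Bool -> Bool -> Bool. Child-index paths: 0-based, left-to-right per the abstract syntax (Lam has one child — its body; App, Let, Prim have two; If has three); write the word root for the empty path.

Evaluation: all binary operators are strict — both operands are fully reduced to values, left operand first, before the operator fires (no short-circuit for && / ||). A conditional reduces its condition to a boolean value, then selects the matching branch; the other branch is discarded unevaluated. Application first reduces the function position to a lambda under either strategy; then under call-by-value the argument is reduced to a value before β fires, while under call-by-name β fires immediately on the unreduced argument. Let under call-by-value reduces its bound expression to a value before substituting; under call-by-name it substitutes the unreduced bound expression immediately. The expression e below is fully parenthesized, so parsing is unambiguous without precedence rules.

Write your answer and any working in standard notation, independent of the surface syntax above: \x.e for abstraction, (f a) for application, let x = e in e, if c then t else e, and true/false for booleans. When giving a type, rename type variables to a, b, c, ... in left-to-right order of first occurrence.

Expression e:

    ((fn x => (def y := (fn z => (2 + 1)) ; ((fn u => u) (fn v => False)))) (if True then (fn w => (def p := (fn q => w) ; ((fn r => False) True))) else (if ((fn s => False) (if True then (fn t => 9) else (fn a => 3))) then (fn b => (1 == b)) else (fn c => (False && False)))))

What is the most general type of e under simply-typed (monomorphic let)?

Answer: a -> Bool

Derivation:
  unify Int ~ Int
  unify Int ~ Int
\z._ : b -> Int
let y : b -> Int
u : c
\u._ : c -> c
\v._ : d -> Bool
  unify c -> c ~ (d -> Bool) -> e
  unify c ~ d -> Bool
  unify d -> Bool ~ e
_ _ : d -> Bool
\x._ : a -> d -> Bool
  unify Bool ~ Bool
w : f
\q._ : g -> f
let p : g -> f
\r._ : h -> Bool
  unify h -> Bool ~ Bool -> i
  unify h ~ Bool
  unify Bool ~ i
_ _ : Bool
\w._ : f -> Bool
\s._ : j -> Bool
  unify Bool ~ Bool
\t._ : k -> Int
\a._ : l -> Int
  unify k -> Int ~ l -> Int
  unify k ~ l
  unify Int ~ Int
  unify j -> Bool ~ (l -> Int) -> m
  unify j ~ l -> Int
  unify Bool ~ m
_ _ : Bool
  unify Bool ~ Bool
  unify Int ~ Int
b : n
  unify n ~ Int
\b._ : Int -> Bool
  unify Bool ~ Bool
  unify Bool ~ Bool
\c._ : o -> Bool
  unify Int -> Bool ~ o -> Bool
  unify Int ~ o
  unify Bool ~ Bool
  unify f -> Bool ~ Int -> Bool
  unify f ~ Int
  unify Bool ~ Bool
  unify a -> d -> Bool ~ (Int -> Bool) -> p
  unify a ~ Int -> Bool
  unify d -> Bool ~ p
_ _ : d -> Bool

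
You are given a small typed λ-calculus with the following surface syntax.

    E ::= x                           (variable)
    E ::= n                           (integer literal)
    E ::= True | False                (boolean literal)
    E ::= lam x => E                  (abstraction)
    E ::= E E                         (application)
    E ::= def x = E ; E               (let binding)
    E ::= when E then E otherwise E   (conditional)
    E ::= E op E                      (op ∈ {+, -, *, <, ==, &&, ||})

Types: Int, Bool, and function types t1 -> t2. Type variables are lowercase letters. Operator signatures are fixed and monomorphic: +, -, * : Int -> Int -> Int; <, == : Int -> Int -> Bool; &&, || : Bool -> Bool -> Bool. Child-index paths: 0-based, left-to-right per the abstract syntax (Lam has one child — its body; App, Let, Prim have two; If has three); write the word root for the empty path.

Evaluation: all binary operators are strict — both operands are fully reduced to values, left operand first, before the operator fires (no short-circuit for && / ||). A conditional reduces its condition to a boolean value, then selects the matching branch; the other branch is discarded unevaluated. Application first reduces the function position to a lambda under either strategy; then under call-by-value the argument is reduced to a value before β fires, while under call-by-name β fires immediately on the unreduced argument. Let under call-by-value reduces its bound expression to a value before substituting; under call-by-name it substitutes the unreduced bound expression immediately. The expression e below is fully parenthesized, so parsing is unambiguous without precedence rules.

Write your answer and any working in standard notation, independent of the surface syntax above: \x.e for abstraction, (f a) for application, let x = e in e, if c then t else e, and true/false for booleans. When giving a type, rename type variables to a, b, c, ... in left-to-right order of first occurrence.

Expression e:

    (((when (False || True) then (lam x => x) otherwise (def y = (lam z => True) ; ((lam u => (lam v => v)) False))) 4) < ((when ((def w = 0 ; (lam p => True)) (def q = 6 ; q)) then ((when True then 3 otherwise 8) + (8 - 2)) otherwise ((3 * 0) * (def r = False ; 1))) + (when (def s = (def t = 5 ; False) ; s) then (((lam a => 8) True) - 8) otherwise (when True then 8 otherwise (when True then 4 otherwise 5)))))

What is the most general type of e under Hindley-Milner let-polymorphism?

Answer: Bool

Working:
  unify Bool ~ Bool
  unify Bool ~ Bool
  unify Bool ~ Bool
x : a
\x._ : a -> a
\z._ : b -> Bool
let y : forall. b -> Bool
v : d
\v._ : d -> d
\u._ : c -> d -> d
  unify c -> d -> d ~ Bool -> e
  unify c ~ Bool
  unify d -> d ~ e
_ _ : d -> d
  unify a -> a ~ d -> d
  unify a ~ d
  unify d ~ d
  unify d -> d ~ Int -> f
  unify d ~ Int
  unify Int ~ f
_ _ : Int
  unify Int ~ Int
let w : Int
\p._ : g -> Bool
let q : Int
q : Int
  unify g -> Bool ~ Int -> h
  unify g ~ Int
  unify Bool ~ h
_ _ : Bool
  unify Bool ~ Bool
  unify Bool ~ Bool
  unify Int ~ Int
  unify Int ~ Int
  unify Int ~ Int
  unify Int ~ Int
  unify Int ~ Int
  unify Int ~ Int
  unify Int ~ Int
  unify Int ~ Int
let r : Bool
  unify Int ~ Int
  unify Int ~ Int
  unify Int ~ Int
let t : Int
let s : Bool
s : Bool
  unify Bool ~ Bool
\a._ : i -> Int
  unify i -> Int ~ Bool -> j
  unify i ~ Bool
  unify Int ~ j
_ _ : Int
  unify Int ~ Int
  unify Int ~ Int
  unify Bool ~ Bool
  unify Bool ~ Bool
  unify Int ~ Int
  unify Int ~ Int
  unify Int ~ Int
  unify Int ~ Int
  unify Int ~ Int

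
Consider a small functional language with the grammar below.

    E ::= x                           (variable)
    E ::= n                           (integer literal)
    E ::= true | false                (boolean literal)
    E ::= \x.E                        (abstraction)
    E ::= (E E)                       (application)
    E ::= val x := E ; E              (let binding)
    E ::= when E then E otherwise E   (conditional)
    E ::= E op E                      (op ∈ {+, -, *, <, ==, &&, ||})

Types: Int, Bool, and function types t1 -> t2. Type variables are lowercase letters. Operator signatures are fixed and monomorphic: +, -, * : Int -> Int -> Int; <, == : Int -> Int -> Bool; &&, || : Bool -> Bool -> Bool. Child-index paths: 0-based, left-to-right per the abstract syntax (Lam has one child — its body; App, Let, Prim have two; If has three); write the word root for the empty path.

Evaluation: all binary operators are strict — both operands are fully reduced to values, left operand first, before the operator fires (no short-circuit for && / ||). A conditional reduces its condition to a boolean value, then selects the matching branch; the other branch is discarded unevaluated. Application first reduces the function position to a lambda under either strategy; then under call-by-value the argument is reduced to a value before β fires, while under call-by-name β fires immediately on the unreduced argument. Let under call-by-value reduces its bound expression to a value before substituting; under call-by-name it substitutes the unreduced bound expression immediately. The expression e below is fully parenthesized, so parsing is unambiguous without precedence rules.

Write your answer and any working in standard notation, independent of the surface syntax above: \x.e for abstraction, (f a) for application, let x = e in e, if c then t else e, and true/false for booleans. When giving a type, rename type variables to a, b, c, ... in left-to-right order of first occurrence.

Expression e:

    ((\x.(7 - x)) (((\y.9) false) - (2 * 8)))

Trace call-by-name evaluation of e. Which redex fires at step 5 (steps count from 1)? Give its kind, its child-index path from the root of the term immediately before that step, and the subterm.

Answer: delta at root : (7 - -7)

Working:
step 0: ((\x.(7 - x)) (((\y.9) false) - (2 * 8)))
step 1: [beta@root] (7 - (((\y.9) false) - (2 * 8)))
step 2: [beta@1.0] (7 - (9 - (2 * 8)))
step 3: [delta@1.1] (7 - (9 - 16))
step 4: [delta@1] (7 - -7)
step 5: [delta@root] 14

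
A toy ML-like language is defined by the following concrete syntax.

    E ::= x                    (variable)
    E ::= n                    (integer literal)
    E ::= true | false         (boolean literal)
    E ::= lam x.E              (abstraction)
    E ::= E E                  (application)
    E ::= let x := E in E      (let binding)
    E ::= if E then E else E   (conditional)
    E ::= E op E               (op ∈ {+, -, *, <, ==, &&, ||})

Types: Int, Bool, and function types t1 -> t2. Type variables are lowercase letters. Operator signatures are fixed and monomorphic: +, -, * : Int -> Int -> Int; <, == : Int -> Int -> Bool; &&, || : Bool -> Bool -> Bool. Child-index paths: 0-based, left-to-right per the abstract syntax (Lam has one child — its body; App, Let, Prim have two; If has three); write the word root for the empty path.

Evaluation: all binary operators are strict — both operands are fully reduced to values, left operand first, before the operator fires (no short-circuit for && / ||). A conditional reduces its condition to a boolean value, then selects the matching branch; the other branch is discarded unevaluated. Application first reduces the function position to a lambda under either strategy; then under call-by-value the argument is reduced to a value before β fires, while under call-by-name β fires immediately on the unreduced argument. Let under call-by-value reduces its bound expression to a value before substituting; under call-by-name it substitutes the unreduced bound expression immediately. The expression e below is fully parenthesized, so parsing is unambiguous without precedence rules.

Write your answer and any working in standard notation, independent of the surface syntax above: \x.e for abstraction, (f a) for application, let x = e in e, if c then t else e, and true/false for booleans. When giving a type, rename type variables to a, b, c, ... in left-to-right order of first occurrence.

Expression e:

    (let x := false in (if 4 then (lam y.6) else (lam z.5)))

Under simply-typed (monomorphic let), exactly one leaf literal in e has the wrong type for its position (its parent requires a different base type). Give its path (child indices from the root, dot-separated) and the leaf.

Answer: 1.0 : 4

Derivation:
let x : Bool
  unify Int ~ Bool
  FAIL: mismatch Int ~ Bool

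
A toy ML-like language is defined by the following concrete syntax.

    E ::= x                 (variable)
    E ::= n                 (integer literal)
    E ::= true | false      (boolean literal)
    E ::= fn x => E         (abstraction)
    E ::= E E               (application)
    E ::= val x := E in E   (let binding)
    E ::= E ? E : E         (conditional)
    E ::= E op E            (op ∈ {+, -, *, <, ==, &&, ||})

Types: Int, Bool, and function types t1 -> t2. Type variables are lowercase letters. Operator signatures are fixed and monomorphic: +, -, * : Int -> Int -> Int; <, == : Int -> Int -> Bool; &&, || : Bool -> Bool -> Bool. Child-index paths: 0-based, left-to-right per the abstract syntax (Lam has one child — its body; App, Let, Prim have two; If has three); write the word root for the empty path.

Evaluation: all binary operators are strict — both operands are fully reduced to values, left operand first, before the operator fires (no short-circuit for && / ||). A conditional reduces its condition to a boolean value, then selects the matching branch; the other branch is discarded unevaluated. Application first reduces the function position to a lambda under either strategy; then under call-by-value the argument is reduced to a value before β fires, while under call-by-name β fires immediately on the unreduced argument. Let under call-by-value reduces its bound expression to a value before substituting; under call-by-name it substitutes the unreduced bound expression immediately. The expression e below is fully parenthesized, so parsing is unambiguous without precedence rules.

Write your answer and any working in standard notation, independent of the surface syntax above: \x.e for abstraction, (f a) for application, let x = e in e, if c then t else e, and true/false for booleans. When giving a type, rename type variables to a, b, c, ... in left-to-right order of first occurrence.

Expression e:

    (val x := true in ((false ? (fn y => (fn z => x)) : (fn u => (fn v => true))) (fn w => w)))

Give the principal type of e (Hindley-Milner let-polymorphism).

Answer: a -> Bool

Trace:
let x : Bool
  unify Bool ~ Bool
x : Bool
\z._ : b -> Bool
\y._ : a -> b -> Bool
\v._ : d -> Bool
\u._ : c -> d -> Bool
  unify a -> b -> Bool ~ c -> d -> Bool
  unify a ~ c
  unify b -> Bool ~ d -> Bool
  unify b ~ d
  unify Bool ~ Bool
w : e
\w._ : e -> e
  unify c -> d -> Bool ~ (e -> e) -> f
  unify c ~ e -> e
  unify d -> Bool ~ f
_ _ : d -> Bool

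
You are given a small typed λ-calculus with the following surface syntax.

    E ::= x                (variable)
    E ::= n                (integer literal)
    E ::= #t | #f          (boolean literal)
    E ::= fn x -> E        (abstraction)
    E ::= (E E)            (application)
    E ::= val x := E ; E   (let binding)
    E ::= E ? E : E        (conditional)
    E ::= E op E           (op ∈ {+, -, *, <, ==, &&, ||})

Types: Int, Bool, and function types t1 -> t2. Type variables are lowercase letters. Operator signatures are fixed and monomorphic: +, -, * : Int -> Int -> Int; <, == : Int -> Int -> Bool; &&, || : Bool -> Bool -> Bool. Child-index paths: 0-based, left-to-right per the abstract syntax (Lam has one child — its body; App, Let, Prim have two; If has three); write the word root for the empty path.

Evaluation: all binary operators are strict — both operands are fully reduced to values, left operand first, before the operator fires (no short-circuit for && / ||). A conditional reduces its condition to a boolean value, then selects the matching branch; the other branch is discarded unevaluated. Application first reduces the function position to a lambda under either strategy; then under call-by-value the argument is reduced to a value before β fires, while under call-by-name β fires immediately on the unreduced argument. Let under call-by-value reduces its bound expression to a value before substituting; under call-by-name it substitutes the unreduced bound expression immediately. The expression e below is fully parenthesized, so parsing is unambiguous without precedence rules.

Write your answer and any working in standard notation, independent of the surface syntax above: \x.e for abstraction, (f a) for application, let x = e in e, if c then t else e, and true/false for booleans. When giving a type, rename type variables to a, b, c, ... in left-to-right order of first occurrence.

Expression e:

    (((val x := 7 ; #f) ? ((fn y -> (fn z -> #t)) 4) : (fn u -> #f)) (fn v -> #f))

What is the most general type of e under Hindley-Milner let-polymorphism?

Answer: Bool

Trace:
let x : Int
  unify Bool ~ Bool
\z._ : b -> Bool
\y._ : a -> b -> Bool
  unify a -> b -> Bool ~ Int -> c
  unify a ~ Int
  unify b -> Bool ~ c
_ _ : b -> Bool
\u._ : d -> Bool
  unify b -> Bool ~ d -> Bool
  unify b ~ d
  unify Bool ~ Bool
\v._ : e -> Bool
  unify d -> Bool ~ (e -> Bool) -> f
  unify d ~ e -> Bool
  unify Bool ~ f
_ _ : Bool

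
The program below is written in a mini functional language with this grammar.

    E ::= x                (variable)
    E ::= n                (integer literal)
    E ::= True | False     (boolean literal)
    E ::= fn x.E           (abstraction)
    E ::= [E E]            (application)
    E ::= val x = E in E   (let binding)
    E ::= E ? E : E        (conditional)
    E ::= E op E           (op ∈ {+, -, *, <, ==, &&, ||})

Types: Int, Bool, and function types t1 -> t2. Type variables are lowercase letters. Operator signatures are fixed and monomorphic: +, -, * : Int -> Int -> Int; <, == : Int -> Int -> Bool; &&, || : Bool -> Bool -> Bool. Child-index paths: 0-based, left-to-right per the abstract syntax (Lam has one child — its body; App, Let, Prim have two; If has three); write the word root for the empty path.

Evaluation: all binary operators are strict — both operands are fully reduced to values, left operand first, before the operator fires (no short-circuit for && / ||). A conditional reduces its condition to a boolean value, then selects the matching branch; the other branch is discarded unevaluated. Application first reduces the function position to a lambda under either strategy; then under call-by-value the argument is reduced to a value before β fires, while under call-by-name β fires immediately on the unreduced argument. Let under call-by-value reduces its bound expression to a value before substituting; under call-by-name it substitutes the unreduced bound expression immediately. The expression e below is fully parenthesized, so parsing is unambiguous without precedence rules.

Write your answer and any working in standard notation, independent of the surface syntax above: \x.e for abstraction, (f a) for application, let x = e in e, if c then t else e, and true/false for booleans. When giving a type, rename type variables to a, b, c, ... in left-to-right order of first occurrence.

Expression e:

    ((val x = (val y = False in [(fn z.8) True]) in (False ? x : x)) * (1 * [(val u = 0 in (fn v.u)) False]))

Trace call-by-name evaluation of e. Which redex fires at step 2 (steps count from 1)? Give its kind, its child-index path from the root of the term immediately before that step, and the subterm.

Derivation:
step 0: ((let x = (let y = false in ((\z.8) true)) in (if false then x else x)) * (1 * ((let u = 0 in (\v.u)) false)))
step 1: [let@0] ((if false then (let y = false in ((\z.8) true)) else (let y = false in ((\z.8) true))) * (1 * ((let u = 0 in (\v.u)) false)))
step 2: [if@0] ((let y = false in ((\z.8) true)) * (1 * ((let u = 0 in (\v.u)) false)))

Answer: if at 0 : (if false then (let y = false in ((\z.8) true)) else (let y = false in ((\z.8) true)))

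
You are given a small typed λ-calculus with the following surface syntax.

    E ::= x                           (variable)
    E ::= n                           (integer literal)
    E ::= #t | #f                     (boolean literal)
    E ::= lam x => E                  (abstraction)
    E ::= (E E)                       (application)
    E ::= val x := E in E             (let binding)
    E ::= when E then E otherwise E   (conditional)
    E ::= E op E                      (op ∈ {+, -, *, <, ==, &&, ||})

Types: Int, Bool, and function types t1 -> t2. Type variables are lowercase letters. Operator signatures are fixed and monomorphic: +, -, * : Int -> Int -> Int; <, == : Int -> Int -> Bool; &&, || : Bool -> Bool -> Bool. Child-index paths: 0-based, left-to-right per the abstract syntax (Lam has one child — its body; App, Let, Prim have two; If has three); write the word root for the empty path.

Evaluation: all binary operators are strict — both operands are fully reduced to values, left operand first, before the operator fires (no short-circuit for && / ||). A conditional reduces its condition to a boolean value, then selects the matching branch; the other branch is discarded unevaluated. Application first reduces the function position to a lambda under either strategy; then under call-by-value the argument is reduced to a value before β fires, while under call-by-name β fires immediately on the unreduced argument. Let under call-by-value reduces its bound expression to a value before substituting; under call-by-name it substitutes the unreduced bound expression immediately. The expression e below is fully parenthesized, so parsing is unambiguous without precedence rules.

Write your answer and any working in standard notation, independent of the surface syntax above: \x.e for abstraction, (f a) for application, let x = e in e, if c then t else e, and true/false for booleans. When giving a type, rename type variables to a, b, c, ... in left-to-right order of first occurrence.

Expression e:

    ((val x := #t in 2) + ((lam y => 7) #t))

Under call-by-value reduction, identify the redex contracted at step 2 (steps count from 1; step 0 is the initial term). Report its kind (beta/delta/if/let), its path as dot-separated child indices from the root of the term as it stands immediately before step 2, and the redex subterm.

Answer: beta at 1 : ((\y.7) true)

Working:
step 0: ((let x = true in 2) + ((\y.7) true))
step 1: [let@0] (2 + ((\y.7) true))
step 2: [beta@1] (2 + 7)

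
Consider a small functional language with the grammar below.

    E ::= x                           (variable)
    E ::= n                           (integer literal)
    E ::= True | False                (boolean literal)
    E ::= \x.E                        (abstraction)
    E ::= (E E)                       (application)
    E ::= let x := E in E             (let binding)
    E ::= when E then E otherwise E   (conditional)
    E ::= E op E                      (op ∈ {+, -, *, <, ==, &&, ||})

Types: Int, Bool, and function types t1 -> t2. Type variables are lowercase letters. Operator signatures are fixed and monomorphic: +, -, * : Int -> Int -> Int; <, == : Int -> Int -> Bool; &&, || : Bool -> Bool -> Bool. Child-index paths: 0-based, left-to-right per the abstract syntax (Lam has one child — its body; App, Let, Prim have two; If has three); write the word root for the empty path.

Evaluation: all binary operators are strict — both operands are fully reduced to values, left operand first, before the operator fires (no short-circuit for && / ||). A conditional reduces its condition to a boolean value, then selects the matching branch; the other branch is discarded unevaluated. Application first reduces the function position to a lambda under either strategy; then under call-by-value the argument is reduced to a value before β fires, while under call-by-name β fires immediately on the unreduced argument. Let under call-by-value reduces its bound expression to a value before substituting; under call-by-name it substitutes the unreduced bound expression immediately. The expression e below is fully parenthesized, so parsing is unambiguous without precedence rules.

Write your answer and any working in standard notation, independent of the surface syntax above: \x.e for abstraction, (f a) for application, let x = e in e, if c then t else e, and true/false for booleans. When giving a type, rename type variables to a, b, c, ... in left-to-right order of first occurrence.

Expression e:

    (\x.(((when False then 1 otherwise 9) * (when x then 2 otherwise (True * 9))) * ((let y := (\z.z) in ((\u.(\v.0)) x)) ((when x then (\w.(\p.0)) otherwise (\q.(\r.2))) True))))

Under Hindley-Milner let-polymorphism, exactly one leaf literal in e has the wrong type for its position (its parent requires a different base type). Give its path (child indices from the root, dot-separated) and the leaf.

Working:
  unify Bool ~ Bool
  unify Int ~ Int
  unify Int ~ Int
x : a
  unify a ~ Bool
  unify Bool ~ Int
  FAIL: mismatch Bool ~ Int

Answer: 0.0.1.2.0 : true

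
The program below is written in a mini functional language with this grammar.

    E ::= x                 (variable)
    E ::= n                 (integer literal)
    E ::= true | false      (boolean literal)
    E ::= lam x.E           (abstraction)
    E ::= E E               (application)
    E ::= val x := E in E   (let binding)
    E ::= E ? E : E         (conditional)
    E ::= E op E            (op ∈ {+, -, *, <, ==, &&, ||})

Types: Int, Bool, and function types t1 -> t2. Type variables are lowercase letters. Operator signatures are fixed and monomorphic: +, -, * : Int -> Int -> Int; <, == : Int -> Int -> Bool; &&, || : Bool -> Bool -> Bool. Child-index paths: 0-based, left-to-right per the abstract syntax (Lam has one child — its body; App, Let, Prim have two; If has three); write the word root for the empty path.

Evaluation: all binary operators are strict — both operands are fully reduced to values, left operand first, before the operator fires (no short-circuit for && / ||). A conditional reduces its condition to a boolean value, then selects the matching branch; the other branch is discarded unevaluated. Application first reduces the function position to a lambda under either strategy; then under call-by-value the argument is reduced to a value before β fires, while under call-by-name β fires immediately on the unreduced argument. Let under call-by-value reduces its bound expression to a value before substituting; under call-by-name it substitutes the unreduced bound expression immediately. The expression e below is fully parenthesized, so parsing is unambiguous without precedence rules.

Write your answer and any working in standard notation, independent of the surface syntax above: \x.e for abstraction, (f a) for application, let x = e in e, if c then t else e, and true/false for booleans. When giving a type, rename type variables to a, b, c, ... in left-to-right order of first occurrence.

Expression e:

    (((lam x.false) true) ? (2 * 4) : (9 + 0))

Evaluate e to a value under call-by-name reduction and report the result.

Answer: 9

Working:
step 0: (if ((\x.false) true) then (2 * 4) else (9 + 0))
step 1: [beta@0] (if false then (2 * 4) else (9 + 0))
step 2: [if@root] (9 + 0)
step 3: [delta@root] 9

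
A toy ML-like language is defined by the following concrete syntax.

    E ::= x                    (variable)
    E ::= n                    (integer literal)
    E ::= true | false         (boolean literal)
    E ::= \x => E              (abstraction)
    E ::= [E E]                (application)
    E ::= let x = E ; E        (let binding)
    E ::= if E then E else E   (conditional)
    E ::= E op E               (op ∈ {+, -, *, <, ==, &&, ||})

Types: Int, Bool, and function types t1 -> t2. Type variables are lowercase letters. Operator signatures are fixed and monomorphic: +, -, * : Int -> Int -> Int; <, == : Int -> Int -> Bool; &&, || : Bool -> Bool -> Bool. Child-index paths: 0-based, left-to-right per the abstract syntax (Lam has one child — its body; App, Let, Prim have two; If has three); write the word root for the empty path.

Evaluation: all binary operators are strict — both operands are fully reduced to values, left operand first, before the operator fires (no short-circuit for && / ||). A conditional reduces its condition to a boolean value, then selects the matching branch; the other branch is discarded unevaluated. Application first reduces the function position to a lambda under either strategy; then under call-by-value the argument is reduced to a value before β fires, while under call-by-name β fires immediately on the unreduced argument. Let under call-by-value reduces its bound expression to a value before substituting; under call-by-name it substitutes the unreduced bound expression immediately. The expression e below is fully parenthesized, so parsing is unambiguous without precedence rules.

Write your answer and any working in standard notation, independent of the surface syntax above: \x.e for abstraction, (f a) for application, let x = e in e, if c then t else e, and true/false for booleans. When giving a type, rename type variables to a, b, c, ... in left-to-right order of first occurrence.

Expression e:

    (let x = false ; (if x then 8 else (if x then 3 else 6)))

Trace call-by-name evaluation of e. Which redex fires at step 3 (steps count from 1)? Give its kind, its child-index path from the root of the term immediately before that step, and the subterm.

Answer: if at root : (if false then 3 else 6)

Trace:
step 0: (let x = false in (if x then 8 else (if x then 3 else 6)))
step 1: [let@root] (if false then 8 else (if false then 3 else 6))
step 2: [if@root] (if false then 3 else 6)
step 3: [if@root] 6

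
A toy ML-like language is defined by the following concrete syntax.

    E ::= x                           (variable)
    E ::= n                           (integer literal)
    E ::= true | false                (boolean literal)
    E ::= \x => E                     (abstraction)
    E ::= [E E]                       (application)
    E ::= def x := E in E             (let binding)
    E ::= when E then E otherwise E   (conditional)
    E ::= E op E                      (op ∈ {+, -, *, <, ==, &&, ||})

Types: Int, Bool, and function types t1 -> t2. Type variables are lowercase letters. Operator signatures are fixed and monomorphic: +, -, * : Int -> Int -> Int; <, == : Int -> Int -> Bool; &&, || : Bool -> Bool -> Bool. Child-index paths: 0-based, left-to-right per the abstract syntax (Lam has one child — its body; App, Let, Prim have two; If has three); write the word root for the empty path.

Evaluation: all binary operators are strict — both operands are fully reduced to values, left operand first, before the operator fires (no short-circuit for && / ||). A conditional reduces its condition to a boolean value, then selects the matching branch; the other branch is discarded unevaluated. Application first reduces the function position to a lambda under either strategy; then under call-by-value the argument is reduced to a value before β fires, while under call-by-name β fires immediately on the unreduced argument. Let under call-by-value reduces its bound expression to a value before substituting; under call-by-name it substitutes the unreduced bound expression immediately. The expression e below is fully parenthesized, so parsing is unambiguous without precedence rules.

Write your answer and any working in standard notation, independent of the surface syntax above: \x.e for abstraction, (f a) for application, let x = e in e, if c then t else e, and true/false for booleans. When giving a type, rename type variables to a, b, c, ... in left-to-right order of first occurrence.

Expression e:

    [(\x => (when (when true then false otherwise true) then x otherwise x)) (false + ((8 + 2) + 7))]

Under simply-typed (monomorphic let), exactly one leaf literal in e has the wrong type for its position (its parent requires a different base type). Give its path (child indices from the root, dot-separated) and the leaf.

Trace:
  unify Bool ~ Bool
  unify Bool ~ Bool
  unify Bool ~ Bool
x : a
x : a
  unify a ~ a
\x._ : a -> a
  unify Bool ~ Int
  FAIL: mismatch Bool ~ Int

Answer: 1.0 : false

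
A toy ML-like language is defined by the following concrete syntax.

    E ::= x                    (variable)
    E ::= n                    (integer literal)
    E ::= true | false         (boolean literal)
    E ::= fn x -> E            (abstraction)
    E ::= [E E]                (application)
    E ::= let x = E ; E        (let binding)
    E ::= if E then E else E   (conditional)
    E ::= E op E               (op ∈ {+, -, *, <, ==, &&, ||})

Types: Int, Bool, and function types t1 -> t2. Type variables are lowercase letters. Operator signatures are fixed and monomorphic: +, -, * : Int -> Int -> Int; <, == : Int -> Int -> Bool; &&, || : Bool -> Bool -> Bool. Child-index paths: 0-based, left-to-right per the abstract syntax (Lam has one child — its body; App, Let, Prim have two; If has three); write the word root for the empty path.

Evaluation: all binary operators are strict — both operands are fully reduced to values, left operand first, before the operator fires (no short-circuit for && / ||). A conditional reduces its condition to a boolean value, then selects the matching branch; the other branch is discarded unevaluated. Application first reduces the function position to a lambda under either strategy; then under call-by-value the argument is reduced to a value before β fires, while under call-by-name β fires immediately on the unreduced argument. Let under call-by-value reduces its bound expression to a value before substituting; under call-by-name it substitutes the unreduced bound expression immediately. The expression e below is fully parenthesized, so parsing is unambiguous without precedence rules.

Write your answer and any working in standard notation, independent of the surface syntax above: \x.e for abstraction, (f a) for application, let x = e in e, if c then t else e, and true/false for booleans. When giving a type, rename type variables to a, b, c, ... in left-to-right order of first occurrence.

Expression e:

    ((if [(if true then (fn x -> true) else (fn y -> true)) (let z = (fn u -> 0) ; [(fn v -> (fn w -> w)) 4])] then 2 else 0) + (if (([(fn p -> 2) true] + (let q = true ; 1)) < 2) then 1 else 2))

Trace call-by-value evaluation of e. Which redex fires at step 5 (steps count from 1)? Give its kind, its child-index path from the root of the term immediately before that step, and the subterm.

Answer: if at 0 : (if true then 2 else 0)

Working:
step 0: ((if ((if true then (\x.true) else (\y.true)) (let z = (\u.0) in ((\v.(\w.w)) 4))) then 2 else 0) + (if ((((\p.2) true) + (let q = true in 1)) < 2) then 1 else 2))
step 1: [if@0.0.0] ((if ((\x.true) (let z = (\u.0) in ((\v.(\w.w)) 4))) then 2 else 0) + (if ((((\p.2) true) + (let q = true in 1)) < 2) then 1 else 2))
step 2: [let@0.0.1] ((if ((\x.true) ((\v.(\w.w)) 4)) then 2 else 0) + (if ((((\p.2) true) + (let q = true in 1)) < 2) then 1 else 2))
step 3: [beta@0.0.1] ((if ((\x.true) (\w.w)) then 2 else 0) + (if ((((\p.2) true) + (let q = true in 1)) < 2) then 1 else 2))
step 4: [beta@0.0] ((if true then 2 else 0) + (if ((((\p.2) true) + (let q = true in 1)) < 2) then 1 else 2))
step 5: [if@0] (2 + (if ((((\p.2) true) + (let q = true in 1)) < 2) then 1 else 2))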